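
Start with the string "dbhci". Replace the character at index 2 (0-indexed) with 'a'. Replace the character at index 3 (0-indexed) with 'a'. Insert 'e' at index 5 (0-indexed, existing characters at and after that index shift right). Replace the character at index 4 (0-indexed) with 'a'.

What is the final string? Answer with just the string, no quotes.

Answer: dbaaae

Derivation:
Applying each edit step by step:
Start: "dbhci"
Op 1 (replace idx 2: 'h' -> 'a'): "dbhci" -> "dbaci"
Op 2 (replace idx 3: 'c' -> 'a'): "dbaci" -> "dbaai"
Op 3 (insert 'e' at idx 5): "dbaai" -> "dbaaie"
Op 4 (replace idx 4: 'i' -> 'a'): "dbaaie" -> "dbaaae"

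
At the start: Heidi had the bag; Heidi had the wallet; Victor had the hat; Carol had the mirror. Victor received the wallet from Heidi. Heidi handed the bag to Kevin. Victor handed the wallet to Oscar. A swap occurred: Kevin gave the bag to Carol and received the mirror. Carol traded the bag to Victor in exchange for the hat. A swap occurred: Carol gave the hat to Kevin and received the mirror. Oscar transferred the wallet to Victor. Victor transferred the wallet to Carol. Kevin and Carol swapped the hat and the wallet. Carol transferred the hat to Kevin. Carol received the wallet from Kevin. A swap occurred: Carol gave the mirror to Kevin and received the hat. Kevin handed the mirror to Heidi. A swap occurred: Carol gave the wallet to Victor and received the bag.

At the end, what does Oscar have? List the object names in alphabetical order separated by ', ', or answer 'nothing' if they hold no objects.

Tracking all object holders:
Start: bag:Heidi, wallet:Heidi, hat:Victor, mirror:Carol
Event 1 (give wallet: Heidi -> Victor). State: bag:Heidi, wallet:Victor, hat:Victor, mirror:Carol
Event 2 (give bag: Heidi -> Kevin). State: bag:Kevin, wallet:Victor, hat:Victor, mirror:Carol
Event 3 (give wallet: Victor -> Oscar). State: bag:Kevin, wallet:Oscar, hat:Victor, mirror:Carol
Event 4 (swap bag<->mirror: now bag:Carol, mirror:Kevin). State: bag:Carol, wallet:Oscar, hat:Victor, mirror:Kevin
Event 5 (swap bag<->hat: now bag:Victor, hat:Carol). State: bag:Victor, wallet:Oscar, hat:Carol, mirror:Kevin
Event 6 (swap hat<->mirror: now hat:Kevin, mirror:Carol). State: bag:Victor, wallet:Oscar, hat:Kevin, mirror:Carol
Event 7 (give wallet: Oscar -> Victor). State: bag:Victor, wallet:Victor, hat:Kevin, mirror:Carol
Event 8 (give wallet: Victor -> Carol). State: bag:Victor, wallet:Carol, hat:Kevin, mirror:Carol
Event 9 (swap hat<->wallet: now hat:Carol, wallet:Kevin). State: bag:Victor, wallet:Kevin, hat:Carol, mirror:Carol
Event 10 (give hat: Carol -> Kevin). State: bag:Victor, wallet:Kevin, hat:Kevin, mirror:Carol
Event 11 (give wallet: Kevin -> Carol). State: bag:Victor, wallet:Carol, hat:Kevin, mirror:Carol
Event 12 (swap mirror<->hat: now mirror:Kevin, hat:Carol). State: bag:Victor, wallet:Carol, hat:Carol, mirror:Kevin
Event 13 (give mirror: Kevin -> Heidi). State: bag:Victor, wallet:Carol, hat:Carol, mirror:Heidi
Event 14 (swap wallet<->bag: now wallet:Victor, bag:Carol). State: bag:Carol, wallet:Victor, hat:Carol, mirror:Heidi

Final state: bag:Carol, wallet:Victor, hat:Carol, mirror:Heidi
Oscar holds: (nothing).

Answer: nothing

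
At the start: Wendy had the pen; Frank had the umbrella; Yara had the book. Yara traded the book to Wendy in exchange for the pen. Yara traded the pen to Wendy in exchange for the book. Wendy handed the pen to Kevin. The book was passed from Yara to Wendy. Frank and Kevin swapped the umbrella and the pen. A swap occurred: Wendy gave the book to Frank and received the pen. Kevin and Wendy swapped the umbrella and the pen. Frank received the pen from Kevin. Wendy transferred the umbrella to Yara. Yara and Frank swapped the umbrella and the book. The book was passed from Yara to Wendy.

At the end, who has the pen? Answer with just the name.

Tracking all object holders:
Start: pen:Wendy, umbrella:Frank, book:Yara
Event 1 (swap book<->pen: now book:Wendy, pen:Yara). State: pen:Yara, umbrella:Frank, book:Wendy
Event 2 (swap pen<->book: now pen:Wendy, book:Yara). State: pen:Wendy, umbrella:Frank, book:Yara
Event 3 (give pen: Wendy -> Kevin). State: pen:Kevin, umbrella:Frank, book:Yara
Event 4 (give book: Yara -> Wendy). State: pen:Kevin, umbrella:Frank, book:Wendy
Event 5 (swap umbrella<->pen: now umbrella:Kevin, pen:Frank). State: pen:Frank, umbrella:Kevin, book:Wendy
Event 6 (swap book<->pen: now book:Frank, pen:Wendy). State: pen:Wendy, umbrella:Kevin, book:Frank
Event 7 (swap umbrella<->pen: now umbrella:Wendy, pen:Kevin). State: pen:Kevin, umbrella:Wendy, book:Frank
Event 8 (give pen: Kevin -> Frank). State: pen:Frank, umbrella:Wendy, book:Frank
Event 9 (give umbrella: Wendy -> Yara). State: pen:Frank, umbrella:Yara, book:Frank
Event 10 (swap umbrella<->book: now umbrella:Frank, book:Yara). State: pen:Frank, umbrella:Frank, book:Yara
Event 11 (give book: Yara -> Wendy). State: pen:Frank, umbrella:Frank, book:Wendy

Final state: pen:Frank, umbrella:Frank, book:Wendy
The pen is held by Frank.

Answer: Frank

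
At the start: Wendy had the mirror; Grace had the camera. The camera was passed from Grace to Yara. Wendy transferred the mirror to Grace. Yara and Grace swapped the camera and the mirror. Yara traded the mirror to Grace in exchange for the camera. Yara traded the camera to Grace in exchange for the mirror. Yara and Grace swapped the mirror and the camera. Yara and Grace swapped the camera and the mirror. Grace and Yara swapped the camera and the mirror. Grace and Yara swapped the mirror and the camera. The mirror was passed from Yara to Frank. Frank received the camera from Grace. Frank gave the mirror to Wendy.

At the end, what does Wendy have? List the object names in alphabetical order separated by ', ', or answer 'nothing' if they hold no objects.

Answer: mirror

Derivation:
Tracking all object holders:
Start: mirror:Wendy, camera:Grace
Event 1 (give camera: Grace -> Yara). State: mirror:Wendy, camera:Yara
Event 2 (give mirror: Wendy -> Grace). State: mirror:Grace, camera:Yara
Event 3 (swap camera<->mirror: now camera:Grace, mirror:Yara). State: mirror:Yara, camera:Grace
Event 4 (swap mirror<->camera: now mirror:Grace, camera:Yara). State: mirror:Grace, camera:Yara
Event 5 (swap camera<->mirror: now camera:Grace, mirror:Yara). State: mirror:Yara, camera:Grace
Event 6 (swap mirror<->camera: now mirror:Grace, camera:Yara). State: mirror:Grace, camera:Yara
Event 7 (swap camera<->mirror: now camera:Grace, mirror:Yara). State: mirror:Yara, camera:Grace
Event 8 (swap camera<->mirror: now camera:Yara, mirror:Grace). State: mirror:Grace, camera:Yara
Event 9 (swap mirror<->camera: now mirror:Yara, camera:Grace). State: mirror:Yara, camera:Grace
Event 10 (give mirror: Yara -> Frank). State: mirror:Frank, camera:Grace
Event 11 (give camera: Grace -> Frank). State: mirror:Frank, camera:Frank
Event 12 (give mirror: Frank -> Wendy). State: mirror:Wendy, camera:Frank

Final state: mirror:Wendy, camera:Frank
Wendy holds: mirror.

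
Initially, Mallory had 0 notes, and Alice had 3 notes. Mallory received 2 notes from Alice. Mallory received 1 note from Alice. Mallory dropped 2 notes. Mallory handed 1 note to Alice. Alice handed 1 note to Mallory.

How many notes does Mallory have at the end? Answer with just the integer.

Answer: 1

Derivation:
Tracking counts step by step:
Start: Mallory=0, Alice=3
Event 1 (Alice -> Mallory, 2): Alice: 3 -> 1, Mallory: 0 -> 2. State: Mallory=2, Alice=1
Event 2 (Alice -> Mallory, 1): Alice: 1 -> 0, Mallory: 2 -> 3. State: Mallory=3, Alice=0
Event 3 (Mallory -2): Mallory: 3 -> 1. State: Mallory=1, Alice=0
Event 4 (Mallory -> Alice, 1): Mallory: 1 -> 0, Alice: 0 -> 1. State: Mallory=0, Alice=1
Event 5 (Alice -> Mallory, 1): Alice: 1 -> 0, Mallory: 0 -> 1. State: Mallory=1, Alice=0

Mallory's final count: 1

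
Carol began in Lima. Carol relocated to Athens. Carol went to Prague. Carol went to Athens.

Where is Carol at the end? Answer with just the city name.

Answer: Athens

Derivation:
Tracking Carol's location:
Start: Carol is in Lima.
After move 1: Lima -> Athens. Carol is in Athens.
After move 2: Athens -> Prague. Carol is in Prague.
After move 3: Prague -> Athens. Carol is in Athens.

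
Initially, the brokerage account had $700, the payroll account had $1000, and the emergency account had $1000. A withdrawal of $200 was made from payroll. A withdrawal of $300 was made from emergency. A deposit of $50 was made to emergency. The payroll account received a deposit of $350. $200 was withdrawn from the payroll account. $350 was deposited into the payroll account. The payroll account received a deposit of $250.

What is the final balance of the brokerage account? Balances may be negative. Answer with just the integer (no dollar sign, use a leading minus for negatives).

Tracking account balances step by step:
Start: brokerage=700, payroll=1000, emergency=1000
Event 1 (withdraw 200 from payroll): payroll: 1000 - 200 = 800. Balances: brokerage=700, payroll=800, emergency=1000
Event 2 (withdraw 300 from emergency): emergency: 1000 - 300 = 700. Balances: brokerage=700, payroll=800, emergency=700
Event 3 (deposit 50 to emergency): emergency: 700 + 50 = 750. Balances: brokerage=700, payroll=800, emergency=750
Event 4 (deposit 350 to payroll): payroll: 800 + 350 = 1150. Balances: brokerage=700, payroll=1150, emergency=750
Event 5 (withdraw 200 from payroll): payroll: 1150 - 200 = 950. Balances: brokerage=700, payroll=950, emergency=750
Event 6 (deposit 350 to payroll): payroll: 950 + 350 = 1300. Balances: brokerage=700, payroll=1300, emergency=750
Event 7 (deposit 250 to payroll): payroll: 1300 + 250 = 1550. Balances: brokerage=700, payroll=1550, emergency=750

Final balance of brokerage: 700

Answer: 700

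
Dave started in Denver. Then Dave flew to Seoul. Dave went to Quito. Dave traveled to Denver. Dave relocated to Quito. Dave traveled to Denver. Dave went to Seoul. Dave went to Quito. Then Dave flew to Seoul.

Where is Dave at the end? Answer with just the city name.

Answer: Seoul

Derivation:
Tracking Dave's location:
Start: Dave is in Denver.
After move 1: Denver -> Seoul. Dave is in Seoul.
After move 2: Seoul -> Quito. Dave is in Quito.
After move 3: Quito -> Denver. Dave is in Denver.
After move 4: Denver -> Quito. Dave is in Quito.
After move 5: Quito -> Denver. Dave is in Denver.
After move 6: Denver -> Seoul. Dave is in Seoul.
After move 7: Seoul -> Quito. Dave is in Quito.
After move 8: Quito -> Seoul. Dave is in Seoul.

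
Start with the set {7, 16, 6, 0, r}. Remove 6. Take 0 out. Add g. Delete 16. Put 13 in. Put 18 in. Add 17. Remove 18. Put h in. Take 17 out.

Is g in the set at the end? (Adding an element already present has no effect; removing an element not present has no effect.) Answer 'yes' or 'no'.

Tracking the set through each operation:
Start: {0, 16, 6, 7, r}
Event 1 (remove 6): removed. Set: {0, 16, 7, r}
Event 2 (remove 0): removed. Set: {16, 7, r}
Event 3 (add g): added. Set: {16, 7, g, r}
Event 4 (remove 16): removed. Set: {7, g, r}
Event 5 (add 13): added. Set: {13, 7, g, r}
Event 6 (add 18): added. Set: {13, 18, 7, g, r}
Event 7 (add 17): added. Set: {13, 17, 18, 7, g, r}
Event 8 (remove 18): removed. Set: {13, 17, 7, g, r}
Event 9 (add h): added. Set: {13, 17, 7, g, h, r}
Event 10 (remove 17): removed. Set: {13, 7, g, h, r}

Final set: {13, 7, g, h, r} (size 5)
g is in the final set.

Answer: yes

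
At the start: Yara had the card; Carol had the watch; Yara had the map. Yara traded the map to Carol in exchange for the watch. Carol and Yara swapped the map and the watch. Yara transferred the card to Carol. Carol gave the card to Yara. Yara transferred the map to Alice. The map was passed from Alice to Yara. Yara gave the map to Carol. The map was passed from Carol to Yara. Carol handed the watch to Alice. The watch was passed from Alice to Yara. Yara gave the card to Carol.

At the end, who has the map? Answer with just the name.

Tracking all object holders:
Start: card:Yara, watch:Carol, map:Yara
Event 1 (swap map<->watch: now map:Carol, watch:Yara). State: card:Yara, watch:Yara, map:Carol
Event 2 (swap map<->watch: now map:Yara, watch:Carol). State: card:Yara, watch:Carol, map:Yara
Event 3 (give card: Yara -> Carol). State: card:Carol, watch:Carol, map:Yara
Event 4 (give card: Carol -> Yara). State: card:Yara, watch:Carol, map:Yara
Event 5 (give map: Yara -> Alice). State: card:Yara, watch:Carol, map:Alice
Event 6 (give map: Alice -> Yara). State: card:Yara, watch:Carol, map:Yara
Event 7 (give map: Yara -> Carol). State: card:Yara, watch:Carol, map:Carol
Event 8 (give map: Carol -> Yara). State: card:Yara, watch:Carol, map:Yara
Event 9 (give watch: Carol -> Alice). State: card:Yara, watch:Alice, map:Yara
Event 10 (give watch: Alice -> Yara). State: card:Yara, watch:Yara, map:Yara
Event 11 (give card: Yara -> Carol). State: card:Carol, watch:Yara, map:Yara

Final state: card:Carol, watch:Yara, map:Yara
The map is held by Yara.

Answer: Yara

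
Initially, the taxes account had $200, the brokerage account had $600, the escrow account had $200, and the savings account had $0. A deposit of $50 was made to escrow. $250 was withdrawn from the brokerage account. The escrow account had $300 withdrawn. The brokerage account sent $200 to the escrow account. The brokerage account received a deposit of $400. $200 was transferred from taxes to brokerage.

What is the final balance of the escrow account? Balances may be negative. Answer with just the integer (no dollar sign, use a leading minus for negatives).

Answer: 150

Derivation:
Tracking account balances step by step:
Start: taxes=200, brokerage=600, escrow=200, savings=0
Event 1 (deposit 50 to escrow): escrow: 200 + 50 = 250. Balances: taxes=200, brokerage=600, escrow=250, savings=0
Event 2 (withdraw 250 from brokerage): brokerage: 600 - 250 = 350. Balances: taxes=200, brokerage=350, escrow=250, savings=0
Event 3 (withdraw 300 from escrow): escrow: 250 - 300 = -50. Balances: taxes=200, brokerage=350, escrow=-50, savings=0
Event 4 (transfer 200 brokerage -> escrow): brokerage: 350 - 200 = 150, escrow: -50 + 200 = 150. Balances: taxes=200, brokerage=150, escrow=150, savings=0
Event 5 (deposit 400 to brokerage): brokerage: 150 + 400 = 550. Balances: taxes=200, brokerage=550, escrow=150, savings=0
Event 6 (transfer 200 taxes -> brokerage): taxes: 200 - 200 = 0, brokerage: 550 + 200 = 750. Balances: taxes=0, brokerage=750, escrow=150, savings=0

Final balance of escrow: 150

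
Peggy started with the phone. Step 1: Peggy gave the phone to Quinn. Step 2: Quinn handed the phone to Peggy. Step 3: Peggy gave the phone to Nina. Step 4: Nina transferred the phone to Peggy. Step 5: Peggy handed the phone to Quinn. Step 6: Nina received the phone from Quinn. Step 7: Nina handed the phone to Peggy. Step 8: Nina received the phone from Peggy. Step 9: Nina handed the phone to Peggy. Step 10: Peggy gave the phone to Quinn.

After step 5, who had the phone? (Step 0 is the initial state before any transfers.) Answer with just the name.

Answer: Quinn

Derivation:
Tracking the phone holder through step 5:
After step 0 (start): Peggy
After step 1: Quinn
After step 2: Peggy
After step 3: Nina
After step 4: Peggy
After step 5: Quinn

At step 5, the holder is Quinn.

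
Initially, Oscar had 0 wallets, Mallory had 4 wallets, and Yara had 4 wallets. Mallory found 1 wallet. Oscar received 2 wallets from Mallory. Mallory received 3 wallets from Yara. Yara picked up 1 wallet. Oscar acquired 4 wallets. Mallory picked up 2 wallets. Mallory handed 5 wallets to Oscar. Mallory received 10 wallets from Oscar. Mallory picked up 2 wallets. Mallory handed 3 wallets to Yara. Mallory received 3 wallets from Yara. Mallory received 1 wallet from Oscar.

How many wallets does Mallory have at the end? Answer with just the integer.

Tracking counts step by step:
Start: Oscar=0, Mallory=4, Yara=4
Event 1 (Mallory +1): Mallory: 4 -> 5. State: Oscar=0, Mallory=5, Yara=4
Event 2 (Mallory -> Oscar, 2): Mallory: 5 -> 3, Oscar: 0 -> 2. State: Oscar=2, Mallory=3, Yara=4
Event 3 (Yara -> Mallory, 3): Yara: 4 -> 1, Mallory: 3 -> 6. State: Oscar=2, Mallory=6, Yara=1
Event 4 (Yara +1): Yara: 1 -> 2. State: Oscar=2, Mallory=6, Yara=2
Event 5 (Oscar +4): Oscar: 2 -> 6. State: Oscar=6, Mallory=6, Yara=2
Event 6 (Mallory +2): Mallory: 6 -> 8. State: Oscar=6, Mallory=8, Yara=2
Event 7 (Mallory -> Oscar, 5): Mallory: 8 -> 3, Oscar: 6 -> 11. State: Oscar=11, Mallory=3, Yara=2
Event 8 (Oscar -> Mallory, 10): Oscar: 11 -> 1, Mallory: 3 -> 13. State: Oscar=1, Mallory=13, Yara=2
Event 9 (Mallory +2): Mallory: 13 -> 15. State: Oscar=1, Mallory=15, Yara=2
Event 10 (Mallory -> Yara, 3): Mallory: 15 -> 12, Yara: 2 -> 5. State: Oscar=1, Mallory=12, Yara=5
Event 11 (Yara -> Mallory, 3): Yara: 5 -> 2, Mallory: 12 -> 15. State: Oscar=1, Mallory=15, Yara=2
Event 12 (Oscar -> Mallory, 1): Oscar: 1 -> 0, Mallory: 15 -> 16. State: Oscar=0, Mallory=16, Yara=2

Mallory's final count: 16

Answer: 16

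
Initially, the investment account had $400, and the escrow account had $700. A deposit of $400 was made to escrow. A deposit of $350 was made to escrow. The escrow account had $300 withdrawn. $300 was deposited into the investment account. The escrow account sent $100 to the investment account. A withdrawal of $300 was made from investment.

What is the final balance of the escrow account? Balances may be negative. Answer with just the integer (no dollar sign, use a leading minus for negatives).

Answer: 1050

Derivation:
Tracking account balances step by step:
Start: investment=400, escrow=700
Event 1 (deposit 400 to escrow): escrow: 700 + 400 = 1100. Balances: investment=400, escrow=1100
Event 2 (deposit 350 to escrow): escrow: 1100 + 350 = 1450. Balances: investment=400, escrow=1450
Event 3 (withdraw 300 from escrow): escrow: 1450 - 300 = 1150. Balances: investment=400, escrow=1150
Event 4 (deposit 300 to investment): investment: 400 + 300 = 700. Balances: investment=700, escrow=1150
Event 5 (transfer 100 escrow -> investment): escrow: 1150 - 100 = 1050, investment: 700 + 100 = 800. Balances: investment=800, escrow=1050
Event 6 (withdraw 300 from investment): investment: 800 - 300 = 500. Balances: investment=500, escrow=1050

Final balance of escrow: 1050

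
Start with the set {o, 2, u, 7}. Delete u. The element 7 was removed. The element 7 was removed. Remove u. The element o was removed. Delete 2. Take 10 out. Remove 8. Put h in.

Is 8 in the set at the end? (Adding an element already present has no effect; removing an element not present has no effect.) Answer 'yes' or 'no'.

Answer: no

Derivation:
Tracking the set through each operation:
Start: {2, 7, o, u}
Event 1 (remove u): removed. Set: {2, 7, o}
Event 2 (remove 7): removed. Set: {2, o}
Event 3 (remove 7): not present, no change. Set: {2, o}
Event 4 (remove u): not present, no change. Set: {2, o}
Event 5 (remove o): removed. Set: {2}
Event 6 (remove 2): removed. Set: {}
Event 7 (remove 10): not present, no change. Set: {}
Event 8 (remove 8): not present, no change. Set: {}
Event 9 (add h): added. Set: {h}

Final set: {h} (size 1)
8 is NOT in the final set.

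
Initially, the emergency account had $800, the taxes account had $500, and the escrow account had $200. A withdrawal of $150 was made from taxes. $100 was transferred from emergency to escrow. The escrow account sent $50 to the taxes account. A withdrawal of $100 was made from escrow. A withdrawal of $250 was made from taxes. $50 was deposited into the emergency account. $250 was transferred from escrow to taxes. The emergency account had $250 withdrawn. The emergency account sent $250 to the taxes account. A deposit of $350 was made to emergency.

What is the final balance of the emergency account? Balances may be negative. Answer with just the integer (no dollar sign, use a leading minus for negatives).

Answer: 600

Derivation:
Tracking account balances step by step:
Start: emergency=800, taxes=500, escrow=200
Event 1 (withdraw 150 from taxes): taxes: 500 - 150 = 350. Balances: emergency=800, taxes=350, escrow=200
Event 2 (transfer 100 emergency -> escrow): emergency: 800 - 100 = 700, escrow: 200 + 100 = 300. Balances: emergency=700, taxes=350, escrow=300
Event 3 (transfer 50 escrow -> taxes): escrow: 300 - 50 = 250, taxes: 350 + 50 = 400. Balances: emergency=700, taxes=400, escrow=250
Event 4 (withdraw 100 from escrow): escrow: 250 - 100 = 150. Balances: emergency=700, taxes=400, escrow=150
Event 5 (withdraw 250 from taxes): taxes: 400 - 250 = 150. Balances: emergency=700, taxes=150, escrow=150
Event 6 (deposit 50 to emergency): emergency: 700 + 50 = 750. Balances: emergency=750, taxes=150, escrow=150
Event 7 (transfer 250 escrow -> taxes): escrow: 150 - 250 = -100, taxes: 150 + 250 = 400. Balances: emergency=750, taxes=400, escrow=-100
Event 8 (withdraw 250 from emergency): emergency: 750 - 250 = 500. Balances: emergency=500, taxes=400, escrow=-100
Event 9 (transfer 250 emergency -> taxes): emergency: 500 - 250 = 250, taxes: 400 + 250 = 650. Balances: emergency=250, taxes=650, escrow=-100
Event 10 (deposit 350 to emergency): emergency: 250 + 350 = 600. Balances: emergency=600, taxes=650, escrow=-100

Final balance of emergency: 600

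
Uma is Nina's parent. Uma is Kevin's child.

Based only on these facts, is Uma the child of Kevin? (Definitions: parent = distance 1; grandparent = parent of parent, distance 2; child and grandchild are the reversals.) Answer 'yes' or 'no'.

Answer: yes

Derivation:
Reconstructing the parent chain from the given facts:
  Kevin -> Uma -> Nina
(each arrow means 'parent of the next')
Positions in the chain (0 = top):
  position of Kevin: 0
  position of Uma: 1
  position of Nina: 2

Uma is at position 1, Kevin is at position 0; signed distance (j - i) = -1.
'child' requires j - i = -1. Actual distance is -1, so the relation HOLDS.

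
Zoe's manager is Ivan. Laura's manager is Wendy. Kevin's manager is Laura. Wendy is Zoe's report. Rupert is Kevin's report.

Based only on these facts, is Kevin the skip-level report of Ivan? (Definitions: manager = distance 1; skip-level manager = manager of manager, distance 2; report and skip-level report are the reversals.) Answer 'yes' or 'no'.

Answer: no

Derivation:
Reconstructing the manager chain from the given facts:
  Ivan -> Zoe -> Wendy -> Laura -> Kevin -> Rupert
(each arrow means 'manager of the next')
Positions in the chain (0 = top):
  position of Ivan: 0
  position of Zoe: 1
  position of Wendy: 2
  position of Laura: 3
  position of Kevin: 4
  position of Rupert: 5

Kevin is at position 4, Ivan is at position 0; signed distance (j - i) = -4.
'skip-level report' requires j - i = -2. Actual distance is -4, so the relation does NOT hold.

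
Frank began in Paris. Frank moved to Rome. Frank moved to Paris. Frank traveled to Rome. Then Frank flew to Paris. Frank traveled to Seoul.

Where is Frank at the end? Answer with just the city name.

Tracking Frank's location:
Start: Frank is in Paris.
After move 1: Paris -> Rome. Frank is in Rome.
After move 2: Rome -> Paris. Frank is in Paris.
After move 3: Paris -> Rome. Frank is in Rome.
After move 4: Rome -> Paris. Frank is in Paris.
After move 5: Paris -> Seoul. Frank is in Seoul.

Answer: Seoul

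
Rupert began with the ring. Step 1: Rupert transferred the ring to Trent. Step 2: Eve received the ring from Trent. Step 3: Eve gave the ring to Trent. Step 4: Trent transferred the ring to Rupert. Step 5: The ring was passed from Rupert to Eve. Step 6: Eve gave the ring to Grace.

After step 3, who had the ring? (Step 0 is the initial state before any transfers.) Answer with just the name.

Answer: Trent

Derivation:
Tracking the ring holder through step 3:
After step 0 (start): Rupert
After step 1: Trent
After step 2: Eve
After step 3: Trent

At step 3, the holder is Trent.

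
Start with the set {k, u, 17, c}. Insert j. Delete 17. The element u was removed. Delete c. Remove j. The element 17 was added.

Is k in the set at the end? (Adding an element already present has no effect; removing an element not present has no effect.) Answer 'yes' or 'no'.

Answer: yes

Derivation:
Tracking the set through each operation:
Start: {17, c, k, u}
Event 1 (add j): added. Set: {17, c, j, k, u}
Event 2 (remove 17): removed. Set: {c, j, k, u}
Event 3 (remove u): removed. Set: {c, j, k}
Event 4 (remove c): removed. Set: {j, k}
Event 5 (remove j): removed. Set: {k}
Event 6 (add 17): added. Set: {17, k}

Final set: {17, k} (size 2)
k is in the final set.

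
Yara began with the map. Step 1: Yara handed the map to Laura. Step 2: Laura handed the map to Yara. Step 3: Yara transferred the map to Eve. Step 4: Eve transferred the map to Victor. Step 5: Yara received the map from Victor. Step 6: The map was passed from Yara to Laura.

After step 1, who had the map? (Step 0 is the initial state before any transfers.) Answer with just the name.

Tracking the map holder through step 1:
After step 0 (start): Yara
After step 1: Laura

At step 1, the holder is Laura.

Answer: Laura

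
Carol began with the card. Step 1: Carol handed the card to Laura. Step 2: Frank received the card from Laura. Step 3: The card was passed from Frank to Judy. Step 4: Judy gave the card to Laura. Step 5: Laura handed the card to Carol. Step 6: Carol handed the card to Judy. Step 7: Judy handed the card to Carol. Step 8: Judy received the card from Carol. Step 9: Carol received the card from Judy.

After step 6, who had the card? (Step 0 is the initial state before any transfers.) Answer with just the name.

Answer: Judy

Derivation:
Tracking the card holder through step 6:
After step 0 (start): Carol
After step 1: Laura
After step 2: Frank
After step 3: Judy
After step 4: Laura
After step 5: Carol
After step 6: Judy

At step 6, the holder is Judy.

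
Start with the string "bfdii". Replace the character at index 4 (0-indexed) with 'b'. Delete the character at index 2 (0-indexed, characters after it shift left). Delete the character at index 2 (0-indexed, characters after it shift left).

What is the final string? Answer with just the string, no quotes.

Answer: bfb

Derivation:
Applying each edit step by step:
Start: "bfdii"
Op 1 (replace idx 4: 'i' -> 'b'): "bfdii" -> "bfdib"
Op 2 (delete idx 2 = 'd'): "bfdib" -> "bfib"
Op 3 (delete idx 2 = 'i'): "bfib" -> "bfb"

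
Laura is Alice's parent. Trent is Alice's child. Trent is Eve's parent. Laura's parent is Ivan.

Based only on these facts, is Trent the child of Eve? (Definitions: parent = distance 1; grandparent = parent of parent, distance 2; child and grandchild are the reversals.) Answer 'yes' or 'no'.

Answer: no

Derivation:
Reconstructing the parent chain from the given facts:
  Ivan -> Laura -> Alice -> Trent -> Eve
(each arrow means 'parent of the next')
Positions in the chain (0 = top):
  position of Ivan: 0
  position of Laura: 1
  position of Alice: 2
  position of Trent: 3
  position of Eve: 4

Trent is at position 3, Eve is at position 4; signed distance (j - i) = 1.
'child' requires j - i = -1. Actual distance is 1, so the relation does NOT hold.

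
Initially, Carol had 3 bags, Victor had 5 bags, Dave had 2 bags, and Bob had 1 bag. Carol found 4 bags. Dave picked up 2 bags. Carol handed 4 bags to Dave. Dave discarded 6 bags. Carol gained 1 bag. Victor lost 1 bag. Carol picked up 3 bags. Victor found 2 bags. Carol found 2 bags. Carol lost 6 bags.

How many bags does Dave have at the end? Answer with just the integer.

Tracking counts step by step:
Start: Carol=3, Victor=5, Dave=2, Bob=1
Event 1 (Carol +4): Carol: 3 -> 7. State: Carol=7, Victor=5, Dave=2, Bob=1
Event 2 (Dave +2): Dave: 2 -> 4. State: Carol=7, Victor=5, Dave=4, Bob=1
Event 3 (Carol -> Dave, 4): Carol: 7 -> 3, Dave: 4 -> 8. State: Carol=3, Victor=5, Dave=8, Bob=1
Event 4 (Dave -6): Dave: 8 -> 2. State: Carol=3, Victor=5, Dave=2, Bob=1
Event 5 (Carol +1): Carol: 3 -> 4. State: Carol=4, Victor=5, Dave=2, Bob=1
Event 6 (Victor -1): Victor: 5 -> 4. State: Carol=4, Victor=4, Dave=2, Bob=1
Event 7 (Carol +3): Carol: 4 -> 7. State: Carol=7, Victor=4, Dave=2, Bob=1
Event 8 (Victor +2): Victor: 4 -> 6. State: Carol=7, Victor=6, Dave=2, Bob=1
Event 9 (Carol +2): Carol: 7 -> 9. State: Carol=9, Victor=6, Dave=2, Bob=1
Event 10 (Carol -6): Carol: 9 -> 3. State: Carol=3, Victor=6, Dave=2, Bob=1

Dave's final count: 2

Answer: 2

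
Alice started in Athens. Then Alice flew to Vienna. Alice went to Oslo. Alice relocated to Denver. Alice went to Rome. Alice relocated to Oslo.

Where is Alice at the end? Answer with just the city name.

Answer: Oslo

Derivation:
Tracking Alice's location:
Start: Alice is in Athens.
After move 1: Athens -> Vienna. Alice is in Vienna.
After move 2: Vienna -> Oslo. Alice is in Oslo.
After move 3: Oslo -> Denver. Alice is in Denver.
After move 4: Denver -> Rome. Alice is in Rome.
After move 5: Rome -> Oslo. Alice is in Oslo.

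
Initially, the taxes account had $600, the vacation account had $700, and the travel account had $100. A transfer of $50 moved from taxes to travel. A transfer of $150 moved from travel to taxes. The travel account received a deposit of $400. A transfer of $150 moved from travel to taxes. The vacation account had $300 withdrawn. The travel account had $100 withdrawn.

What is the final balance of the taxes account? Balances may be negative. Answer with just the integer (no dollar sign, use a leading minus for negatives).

Answer: 850

Derivation:
Tracking account balances step by step:
Start: taxes=600, vacation=700, travel=100
Event 1 (transfer 50 taxes -> travel): taxes: 600 - 50 = 550, travel: 100 + 50 = 150. Balances: taxes=550, vacation=700, travel=150
Event 2 (transfer 150 travel -> taxes): travel: 150 - 150 = 0, taxes: 550 + 150 = 700. Balances: taxes=700, vacation=700, travel=0
Event 3 (deposit 400 to travel): travel: 0 + 400 = 400. Balances: taxes=700, vacation=700, travel=400
Event 4 (transfer 150 travel -> taxes): travel: 400 - 150 = 250, taxes: 700 + 150 = 850. Balances: taxes=850, vacation=700, travel=250
Event 5 (withdraw 300 from vacation): vacation: 700 - 300 = 400. Balances: taxes=850, vacation=400, travel=250
Event 6 (withdraw 100 from travel): travel: 250 - 100 = 150. Balances: taxes=850, vacation=400, travel=150

Final balance of taxes: 850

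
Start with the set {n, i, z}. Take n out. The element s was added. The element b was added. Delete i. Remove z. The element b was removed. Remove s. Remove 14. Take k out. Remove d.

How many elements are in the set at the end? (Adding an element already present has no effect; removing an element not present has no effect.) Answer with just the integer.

Tracking the set through each operation:
Start: {i, n, z}
Event 1 (remove n): removed. Set: {i, z}
Event 2 (add s): added. Set: {i, s, z}
Event 3 (add b): added. Set: {b, i, s, z}
Event 4 (remove i): removed. Set: {b, s, z}
Event 5 (remove z): removed. Set: {b, s}
Event 6 (remove b): removed. Set: {s}
Event 7 (remove s): removed. Set: {}
Event 8 (remove 14): not present, no change. Set: {}
Event 9 (remove k): not present, no change. Set: {}
Event 10 (remove d): not present, no change. Set: {}

Final set: {} (size 0)

Answer: 0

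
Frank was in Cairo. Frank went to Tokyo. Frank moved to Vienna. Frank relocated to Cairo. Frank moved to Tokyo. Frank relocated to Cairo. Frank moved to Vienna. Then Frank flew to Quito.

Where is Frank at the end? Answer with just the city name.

Tracking Frank's location:
Start: Frank is in Cairo.
After move 1: Cairo -> Tokyo. Frank is in Tokyo.
After move 2: Tokyo -> Vienna. Frank is in Vienna.
After move 3: Vienna -> Cairo. Frank is in Cairo.
After move 4: Cairo -> Tokyo. Frank is in Tokyo.
After move 5: Tokyo -> Cairo. Frank is in Cairo.
After move 6: Cairo -> Vienna. Frank is in Vienna.
After move 7: Vienna -> Quito. Frank is in Quito.

Answer: Quito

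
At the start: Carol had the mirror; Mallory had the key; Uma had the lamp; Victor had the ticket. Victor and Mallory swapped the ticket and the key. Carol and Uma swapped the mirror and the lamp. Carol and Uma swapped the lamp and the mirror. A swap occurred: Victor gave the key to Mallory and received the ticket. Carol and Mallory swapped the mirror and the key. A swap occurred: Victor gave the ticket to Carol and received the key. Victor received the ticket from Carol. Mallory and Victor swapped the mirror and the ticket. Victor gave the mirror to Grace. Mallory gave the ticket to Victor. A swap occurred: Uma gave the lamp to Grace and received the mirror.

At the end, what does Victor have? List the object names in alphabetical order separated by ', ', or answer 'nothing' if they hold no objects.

Tracking all object holders:
Start: mirror:Carol, key:Mallory, lamp:Uma, ticket:Victor
Event 1 (swap ticket<->key: now ticket:Mallory, key:Victor). State: mirror:Carol, key:Victor, lamp:Uma, ticket:Mallory
Event 2 (swap mirror<->lamp: now mirror:Uma, lamp:Carol). State: mirror:Uma, key:Victor, lamp:Carol, ticket:Mallory
Event 3 (swap lamp<->mirror: now lamp:Uma, mirror:Carol). State: mirror:Carol, key:Victor, lamp:Uma, ticket:Mallory
Event 4 (swap key<->ticket: now key:Mallory, ticket:Victor). State: mirror:Carol, key:Mallory, lamp:Uma, ticket:Victor
Event 5 (swap mirror<->key: now mirror:Mallory, key:Carol). State: mirror:Mallory, key:Carol, lamp:Uma, ticket:Victor
Event 6 (swap ticket<->key: now ticket:Carol, key:Victor). State: mirror:Mallory, key:Victor, lamp:Uma, ticket:Carol
Event 7 (give ticket: Carol -> Victor). State: mirror:Mallory, key:Victor, lamp:Uma, ticket:Victor
Event 8 (swap mirror<->ticket: now mirror:Victor, ticket:Mallory). State: mirror:Victor, key:Victor, lamp:Uma, ticket:Mallory
Event 9 (give mirror: Victor -> Grace). State: mirror:Grace, key:Victor, lamp:Uma, ticket:Mallory
Event 10 (give ticket: Mallory -> Victor). State: mirror:Grace, key:Victor, lamp:Uma, ticket:Victor
Event 11 (swap lamp<->mirror: now lamp:Grace, mirror:Uma). State: mirror:Uma, key:Victor, lamp:Grace, ticket:Victor

Final state: mirror:Uma, key:Victor, lamp:Grace, ticket:Victor
Victor holds: key, ticket.

Answer: key, ticket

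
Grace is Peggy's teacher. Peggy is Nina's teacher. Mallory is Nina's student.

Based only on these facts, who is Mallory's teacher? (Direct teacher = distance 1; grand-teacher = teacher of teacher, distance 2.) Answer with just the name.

Reconstructing the teacher chain from the given facts:
  Grace -> Peggy -> Nina -> Mallory
(each arrow means 'teacher of the next')
Positions in the chain (0 = top):
  position of Grace: 0
  position of Peggy: 1
  position of Nina: 2
  position of Mallory: 3

Mallory is at position 3; the teacher is 1 step up the chain, i.e. position 2: Nina.

Answer: Nina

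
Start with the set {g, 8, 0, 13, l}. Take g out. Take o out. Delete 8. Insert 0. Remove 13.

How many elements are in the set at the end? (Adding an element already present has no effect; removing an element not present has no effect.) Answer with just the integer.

Answer: 2

Derivation:
Tracking the set through each operation:
Start: {0, 13, 8, g, l}
Event 1 (remove g): removed. Set: {0, 13, 8, l}
Event 2 (remove o): not present, no change. Set: {0, 13, 8, l}
Event 3 (remove 8): removed. Set: {0, 13, l}
Event 4 (add 0): already present, no change. Set: {0, 13, l}
Event 5 (remove 13): removed. Set: {0, l}

Final set: {0, l} (size 2)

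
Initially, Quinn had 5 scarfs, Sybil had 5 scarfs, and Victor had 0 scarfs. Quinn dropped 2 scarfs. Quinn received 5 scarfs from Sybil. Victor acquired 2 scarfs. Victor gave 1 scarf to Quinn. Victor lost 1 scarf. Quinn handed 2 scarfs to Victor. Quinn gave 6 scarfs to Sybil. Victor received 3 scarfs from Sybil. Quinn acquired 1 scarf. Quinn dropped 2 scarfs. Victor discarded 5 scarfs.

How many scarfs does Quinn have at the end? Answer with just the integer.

Answer: 0

Derivation:
Tracking counts step by step:
Start: Quinn=5, Sybil=5, Victor=0
Event 1 (Quinn -2): Quinn: 5 -> 3. State: Quinn=3, Sybil=5, Victor=0
Event 2 (Sybil -> Quinn, 5): Sybil: 5 -> 0, Quinn: 3 -> 8. State: Quinn=8, Sybil=0, Victor=0
Event 3 (Victor +2): Victor: 0 -> 2. State: Quinn=8, Sybil=0, Victor=2
Event 4 (Victor -> Quinn, 1): Victor: 2 -> 1, Quinn: 8 -> 9. State: Quinn=9, Sybil=0, Victor=1
Event 5 (Victor -1): Victor: 1 -> 0. State: Quinn=9, Sybil=0, Victor=0
Event 6 (Quinn -> Victor, 2): Quinn: 9 -> 7, Victor: 0 -> 2. State: Quinn=7, Sybil=0, Victor=2
Event 7 (Quinn -> Sybil, 6): Quinn: 7 -> 1, Sybil: 0 -> 6. State: Quinn=1, Sybil=6, Victor=2
Event 8 (Sybil -> Victor, 3): Sybil: 6 -> 3, Victor: 2 -> 5. State: Quinn=1, Sybil=3, Victor=5
Event 9 (Quinn +1): Quinn: 1 -> 2. State: Quinn=2, Sybil=3, Victor=5
Event 10 (Quinn -2): Quinn: 2 -> 0. State: Quinn=0, Sybil=3, Victor=5
Event 11 (Victor -5): Victor: 5 -> 0. State: Quinn=0, Sybil=3, Victor=0

Quinn's final count: 0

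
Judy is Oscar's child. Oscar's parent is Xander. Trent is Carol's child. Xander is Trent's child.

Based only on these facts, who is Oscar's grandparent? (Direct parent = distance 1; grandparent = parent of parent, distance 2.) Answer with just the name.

Reconstructing the parent chain from the given facts:
  Carol -> Trent -> Xander -> Oscar -> Judy
(each arrow means 'parent of the next')
Positions in the chain (0 = top):
  position of Carol: 0
  position of Trent: 1
  position of Xander: 2
  position of Oscar: 3
  position of Judy: 4

Oscar is at position 3; the grandparent is 2 steps up the chain, i.e. position 1: Trent.

Answer: Trent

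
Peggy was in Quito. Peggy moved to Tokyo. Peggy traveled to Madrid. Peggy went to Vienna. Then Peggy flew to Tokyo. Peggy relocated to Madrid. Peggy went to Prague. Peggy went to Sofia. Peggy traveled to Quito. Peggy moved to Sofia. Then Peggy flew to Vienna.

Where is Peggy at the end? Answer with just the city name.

Tracking Peggy's location:
Start: Peggy is in Quito.
After move 1: Quito -> Tokyo. Peggy is in Tokyo.
After move 2: Tokyo -> Madrid. Peggy is in Madrid.
After move 3: Madrid -> Vienna. Peggy is in Vienna.
After move 4: Vienna -> Tokyo. Peggy is in Tokyo.
After move 5: Tokyo -> Madrid. Peggy is in Madrid.
After move 6: Madrid -> Prague. Peggy is in Prague.
After move 7: Prague -> Sofia. Peggy is in Sofia.
After move 8: Sofia -> Quito. Peggy is in Quito.
After move 9: Quito -> Sofia. Peggy is in Sofia.
After move 10: Sofia -> Vienna. Peggy is in Vienna.

Answer: Vienna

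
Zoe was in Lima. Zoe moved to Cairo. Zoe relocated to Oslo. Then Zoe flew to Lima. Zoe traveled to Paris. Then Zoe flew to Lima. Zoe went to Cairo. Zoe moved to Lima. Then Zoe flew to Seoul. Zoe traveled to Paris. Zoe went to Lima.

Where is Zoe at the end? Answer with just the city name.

Tracking Zoe's location:
Start: Zoe is in Lima.
After move 1: Lima -> Cairo. Zoe is in Cairo.
After move 2: Cairo -> Oslo. Zoe is in Oslo.
After move 3: Oslo -> Lima. Zoe is in Lima.
After move 4: Lima -> Paris. Zoe is in Paris.
After move 5: Paris -> Lima. Zoe is in Lima.
After move 6: Lima -> Cairo. Zoe is in Cairo.
After move 7: Cairo -> Lima. Zoe is in Lima.
After move 8: Lima -> Seoul. Zoe is in Seoul.
After move 9: Seoul -> Paris. Zoe is in Paris.
After move 10: Paris -> Lima. Zoe is in Lima.

Answer: Lima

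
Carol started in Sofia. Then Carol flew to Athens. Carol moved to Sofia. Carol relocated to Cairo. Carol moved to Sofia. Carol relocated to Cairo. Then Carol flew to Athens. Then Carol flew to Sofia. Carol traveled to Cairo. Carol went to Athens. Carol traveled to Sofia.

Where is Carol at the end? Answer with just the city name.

Tracking Carol's location:
Start: Carol is in Sofia.
After move 1: Sofia -> Athens. Carol is in Athens.
After move 2: Athens -> Sofia. Carol is in Sofia.
After move 3: Sofia -> Cairo. Carol is in Cairo.
After move 4: Cairo -> Sofia. Carol is in Sofia.
After move 5: Sofia -> Cairo. Carol is in Cairo.
After move 6: Cairo -> Athens. Carol is in Athens.
After move 7: Athens -> Sofia. Carol is in Sofia.
After move 8: Sofia -> Cairo. Carol is in Cairo.
After move 9: Cairo -> Athens. Carol is in Athens.
After move 10: Athens -> Sofia. Carol is in Sofia.

Answer: Sofia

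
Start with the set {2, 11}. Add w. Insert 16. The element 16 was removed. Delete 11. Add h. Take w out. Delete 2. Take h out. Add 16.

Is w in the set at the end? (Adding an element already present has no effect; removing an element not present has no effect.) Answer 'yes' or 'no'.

Answer: no

Derivation:
Tracking the set through each operation:
Start: {11, 2}
Event 1 (add w): added. Set: {11, 2, w}
Event 2 (add 16): added. Set: {11, 16, 2, w}
Event 3 (remove 16): removed. Set: {11, 2, w}
Event 4 (remove 11): removed. Set: {2, w}
Event 5 (add h): added. Set: {2, h, w}
Event 6 (remove w): removed. Set: {2, h}
Event 7 (remove 2): removed. Set: {h}
Event 8 (remove h): removed. Set: {}
Event 9 (add 16): added. Set: {16}

Final set: {16} (size 1)
w is NOT in the final set.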